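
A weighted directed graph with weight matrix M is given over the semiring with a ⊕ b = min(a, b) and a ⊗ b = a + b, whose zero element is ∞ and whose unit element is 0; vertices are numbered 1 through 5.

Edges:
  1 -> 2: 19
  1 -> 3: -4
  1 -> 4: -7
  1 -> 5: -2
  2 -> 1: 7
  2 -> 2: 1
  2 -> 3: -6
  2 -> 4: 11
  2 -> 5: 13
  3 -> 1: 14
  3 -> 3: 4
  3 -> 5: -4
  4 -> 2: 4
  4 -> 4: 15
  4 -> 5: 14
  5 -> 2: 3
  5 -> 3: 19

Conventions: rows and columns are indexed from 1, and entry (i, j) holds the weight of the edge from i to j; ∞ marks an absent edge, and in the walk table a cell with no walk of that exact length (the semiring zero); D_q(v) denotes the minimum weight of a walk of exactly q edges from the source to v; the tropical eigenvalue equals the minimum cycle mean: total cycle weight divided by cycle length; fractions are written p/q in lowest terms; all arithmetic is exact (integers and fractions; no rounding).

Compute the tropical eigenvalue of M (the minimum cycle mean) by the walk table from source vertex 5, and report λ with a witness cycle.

q=0: [∞, ∞, ∞, ∞, 0]
q=1: [∞, 3, 19, ∞, ∞]
q=2: [10, 4, -3, 14, 15]
q=3: [11, 5, -2, 3, -7]
q=4: [12, -4, -1, 4, -6]
q=5: [3, -3, -10, 5, -5]
Optimal cycle mean attained by: cycle 2->3->5->2, total (-6) + (-4) + 3, length 3.
Answer: λ = -7/3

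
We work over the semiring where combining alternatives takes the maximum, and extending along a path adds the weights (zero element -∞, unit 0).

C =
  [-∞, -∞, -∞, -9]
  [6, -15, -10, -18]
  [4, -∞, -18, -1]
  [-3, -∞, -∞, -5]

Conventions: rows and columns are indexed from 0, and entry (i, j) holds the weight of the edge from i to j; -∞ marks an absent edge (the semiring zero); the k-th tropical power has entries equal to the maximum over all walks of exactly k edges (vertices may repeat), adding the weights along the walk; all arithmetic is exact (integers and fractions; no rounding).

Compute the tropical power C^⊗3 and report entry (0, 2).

C^⊗2:
  [-12, -∞, -∞, -14]
  [-6, -30, -25, -3]
  [-4, -∞, -36, -5]
  [-8, -∞, -∞, -10]
C^⊗3:
  [-17, -∞, -∞, -19]
  [-6, -45, -40, -8]
  [-8, -∞, -54, -10]
  [-13, -∞, -∞, -15]
Key observation: no walk of exactly 3 edges connects these vertices, so the entry is the semiring zero.
Answer: (C^⊗3)[0][2] = -∞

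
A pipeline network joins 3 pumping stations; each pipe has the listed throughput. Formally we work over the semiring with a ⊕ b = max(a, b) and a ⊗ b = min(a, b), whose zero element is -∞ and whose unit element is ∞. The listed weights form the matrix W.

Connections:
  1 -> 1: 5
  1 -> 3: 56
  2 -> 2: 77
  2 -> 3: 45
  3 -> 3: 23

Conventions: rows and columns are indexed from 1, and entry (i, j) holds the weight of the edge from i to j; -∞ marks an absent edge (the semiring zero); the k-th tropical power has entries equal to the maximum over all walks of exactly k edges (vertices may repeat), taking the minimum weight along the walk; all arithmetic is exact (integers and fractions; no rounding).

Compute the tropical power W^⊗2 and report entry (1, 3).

W^⊗2:
  [5, -∞, 23]
  [-∞, 77, 45]
  [-∞, -∞, 23]
Key observation: the optimum is the walk 1->3->3, with weight 56 min 23 = 23.
Optimal value attained by: walk 1->3->3.
Answer: (W^⊗2)[1][3] = 23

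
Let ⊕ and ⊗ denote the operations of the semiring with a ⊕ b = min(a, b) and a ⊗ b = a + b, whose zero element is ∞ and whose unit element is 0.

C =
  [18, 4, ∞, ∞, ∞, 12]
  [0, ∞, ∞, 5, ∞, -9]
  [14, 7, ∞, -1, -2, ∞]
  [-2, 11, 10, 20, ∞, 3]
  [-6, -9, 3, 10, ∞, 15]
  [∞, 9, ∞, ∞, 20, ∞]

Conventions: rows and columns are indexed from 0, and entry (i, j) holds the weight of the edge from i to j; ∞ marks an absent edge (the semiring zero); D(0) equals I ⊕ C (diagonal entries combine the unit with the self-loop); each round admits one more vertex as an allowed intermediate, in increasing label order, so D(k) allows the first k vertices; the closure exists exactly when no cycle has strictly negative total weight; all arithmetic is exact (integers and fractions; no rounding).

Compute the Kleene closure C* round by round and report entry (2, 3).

D(0):
  [0, 4, ∞, ∞, ∞, 12]
  [0, 0, ∞, 5, ∞, -9]
  [14, 7, 0, -1, -2, ∞]
  [-2, 11, 10, 0, ∞, 3]
  [-6, -9, 3, 10, 0, 15]
  [∞, 9, ∞, ∞, 20, 0]
D(1):
  [0, 4, ∞, ∞, ∞, 12]
  [0, 0, ∞, 5, ∞, -9]
  [14, 7, 0, -1, -2, 26]
  [-2, 2, 10, 0, ∞, 3]
  [-6, -9, 3, 10, 0, 6]
  [∞, 9, ∞, ∞, 20, 0]
D(2):
  [0, 4, ∞, 9, ∞, -5]
  [0, 0, ∞, 5, ∞, -9]
  [7, 7, 0, -1, -2, -2]
  [-2, 2, 10, 0, ∞, -7]
  [-9, -9, 3, -4, 0, -18]
  [9, 9, ∞, 14, 20, 0]
D(3):
  [0, 4, ∞, 9, ∞, -5]
  [0, 0, ∞, 5, ∞, -9]
  [7, 7, 0, -1, -2, -2]
  [-2, 2, 10, 0, 8, -7]
  [-9, -9, 3, -4, 0, -18]
  [9, 9, ∞, 14, 20, 0]
D(4):
  [0, 4, 19, 9, 17, -5]
  [0, 0, 15, 5, 13, -9]
  [-3, 1, 0, -1, -2, -8]
  [-2, 2, 10, 0, 8, -7]
  [-9, -9, 3, -4, 0, -18]
  [9, 9, 24, 14, 20, 0]
D(5):
  [0, 4, 19, 9, 17, -5]
  [0, 0, 15, 5, 13, -9]
  [-11, -11, 0, -6, -2, -20]
  [-2, -1, 10, 0, 8, -10]
  [-9, -9, 3, -4, 0, -18]
  [9, 9, 23, 14, 20, 0]
D(6):
  [0, 4, 18, 9, 15, -5]
  [0, 0, 14, 5, 11, -9]
  [-11, -11, 0, -6, -2, -20]
  [-2, -1, 10, 0, 8, -10]
  [-9, -9, 3, -4, 0, -18]
  [9, 9, 23, 14, 20, 0]
Answer: C*[2][3] = -6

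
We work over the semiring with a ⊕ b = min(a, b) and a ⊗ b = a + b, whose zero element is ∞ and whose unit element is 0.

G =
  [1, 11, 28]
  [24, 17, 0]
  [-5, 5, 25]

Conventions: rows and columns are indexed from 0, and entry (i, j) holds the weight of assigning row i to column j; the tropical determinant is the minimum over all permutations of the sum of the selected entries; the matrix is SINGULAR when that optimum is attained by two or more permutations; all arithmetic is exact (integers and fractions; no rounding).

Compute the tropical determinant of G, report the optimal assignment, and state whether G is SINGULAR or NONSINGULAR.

σ = (0, 1, 2): 1 + 17 + 25 = 43
σ = (0, 2, 1): 1 + 0 + 5 = 6
σ = (1, 0, 2): 11 + 24 + 25 = 60
σ = (1, 2, 0): 11 + 0 + (-5) = 6
σ = (2, 0, 1): 28 + 24 + 5 = 57
σ = (2, 1, 0): 28 + 17 + (-5) = 40
Optimal value attained by: σ = (0, 2, 1).
Answer: det⊕(G) = 6; verdict: SINGULAR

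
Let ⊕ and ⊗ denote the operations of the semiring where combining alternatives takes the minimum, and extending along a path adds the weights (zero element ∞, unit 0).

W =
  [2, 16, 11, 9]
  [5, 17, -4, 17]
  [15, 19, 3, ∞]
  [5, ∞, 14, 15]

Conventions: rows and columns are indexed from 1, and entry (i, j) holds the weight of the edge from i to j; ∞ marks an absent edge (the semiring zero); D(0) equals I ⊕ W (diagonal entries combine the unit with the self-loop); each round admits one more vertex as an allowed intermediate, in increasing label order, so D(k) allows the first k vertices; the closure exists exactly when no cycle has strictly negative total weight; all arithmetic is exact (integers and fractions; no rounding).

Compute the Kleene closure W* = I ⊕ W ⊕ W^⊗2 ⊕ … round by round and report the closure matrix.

D(0):
  [0, 16, 11, 9]
  [5, 0, -4, 17]
  [15, 19, 0, ∞]
  [5, ∞, 14, 0]
D(1):
  [0, 16, 11, 9]
  [5, 0, -4, 14]
  [15, 19, 0, 24]
  [5, 21, 14, 0]
D(2):
  [0, 16, 11, 9]
  [5, 0, -4, 14]
  [15, 19, 0, 24]
  [5, 21, 14, 0]
D(3):
  [0, 16, 11, 9]
  [5, 0, -4, 14]
  [15, 19, 0, 24]
  [5, 21, 14, 0]
D(4):
  [0, 16, 11, 9]
  [5, 0, -4, 14]
  [15, 19, 0, 24]
  [5, 21, 14, 0]
Answer: W* = [[0, 16, 11, 9], [5, 0, -4, 14], [15, 19, 0, 24], [5, 21, 14, 0]]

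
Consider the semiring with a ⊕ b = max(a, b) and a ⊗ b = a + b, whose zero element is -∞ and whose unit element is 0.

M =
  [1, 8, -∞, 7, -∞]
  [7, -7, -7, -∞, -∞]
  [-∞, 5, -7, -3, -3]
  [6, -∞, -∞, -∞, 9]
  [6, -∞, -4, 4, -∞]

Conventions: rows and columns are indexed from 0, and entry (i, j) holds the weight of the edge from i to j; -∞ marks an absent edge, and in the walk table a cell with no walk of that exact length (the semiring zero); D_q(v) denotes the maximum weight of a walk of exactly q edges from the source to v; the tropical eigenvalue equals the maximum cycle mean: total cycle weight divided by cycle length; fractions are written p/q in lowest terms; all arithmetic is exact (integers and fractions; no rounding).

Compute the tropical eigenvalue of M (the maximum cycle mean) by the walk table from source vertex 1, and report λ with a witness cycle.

q=0: [-∞, 0, -∞, -∞, -∞]
q=1: [7, -7, -7, -∞, -∞]
q=2: [8, 15, -14, 14, -10]
q=3: [22, 16, 8, 15, 23]
q=4: [29, 30, 19, 29, 24]
q=5: [37, 37, 23, 36, 38]
Optimal cycle mean attained by: cycle 0->1->0, total 8 + 7, length 2.
Answer: λ = 15/2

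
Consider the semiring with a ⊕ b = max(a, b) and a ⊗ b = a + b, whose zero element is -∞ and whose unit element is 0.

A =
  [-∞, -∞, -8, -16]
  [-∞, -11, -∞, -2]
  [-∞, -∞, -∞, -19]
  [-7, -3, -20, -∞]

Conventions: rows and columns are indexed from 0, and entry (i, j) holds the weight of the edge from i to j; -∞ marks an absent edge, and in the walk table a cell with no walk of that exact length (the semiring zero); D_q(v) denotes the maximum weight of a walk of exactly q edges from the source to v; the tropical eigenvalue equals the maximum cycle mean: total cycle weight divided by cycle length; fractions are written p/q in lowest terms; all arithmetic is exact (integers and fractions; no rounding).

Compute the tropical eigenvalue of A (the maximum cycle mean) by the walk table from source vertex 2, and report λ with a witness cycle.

q=0: [-∞, -∞, 0, -∞]
q=1: [-∞, -∞, -∞, -19]
q=2: [-26, -22, -39, -∞]
q=3: [-∞, -33, -34, -24]
q=4: [-31, -27, -44, -35]
Optimal cycle mean attained by: cycle 1->3->1, total (-2) + (-3), length 2.
Answer: λ = -5/2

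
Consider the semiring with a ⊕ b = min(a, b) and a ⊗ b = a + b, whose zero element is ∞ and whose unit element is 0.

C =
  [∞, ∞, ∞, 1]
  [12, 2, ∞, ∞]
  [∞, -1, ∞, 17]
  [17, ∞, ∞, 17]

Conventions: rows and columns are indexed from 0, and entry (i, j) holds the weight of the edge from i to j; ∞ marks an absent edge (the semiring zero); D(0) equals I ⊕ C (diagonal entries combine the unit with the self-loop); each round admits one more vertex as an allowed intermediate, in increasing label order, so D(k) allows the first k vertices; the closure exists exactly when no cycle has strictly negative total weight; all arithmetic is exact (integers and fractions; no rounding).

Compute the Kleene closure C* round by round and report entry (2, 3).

D(0):
  [0, ∞, ∞, 1]
  [12, 0, ∞, ∞]
  [∞, -1, 0, 17]
  [17, ∞, ∞, 0]
D(1):
  [0, ∞, ∞, 1]
  [12, 0, ∞, 13]
  [∞, -1, 0, 17]
  [17, ∞, ∞, 0]
D(2):
  [0, ∞, ∞, 1]
  [12, 0, ∞, 13]
  [11, -1, 0, 12]
  [17, ∞, ∞, 0]
D(3):
  [0, ∞, ∞, 1]
  [12, 0, ∞, 13]
  [11, -1, 0, 12]
  [17, ∞, ∞, 0]
D(4):
  [0, ∞, ∞, 1]
  [12, 0, ∞, 13]
  [11, -1, 0, 12]
  [17, ∞, ∞, 0]
Answer: C*[2][3] = 12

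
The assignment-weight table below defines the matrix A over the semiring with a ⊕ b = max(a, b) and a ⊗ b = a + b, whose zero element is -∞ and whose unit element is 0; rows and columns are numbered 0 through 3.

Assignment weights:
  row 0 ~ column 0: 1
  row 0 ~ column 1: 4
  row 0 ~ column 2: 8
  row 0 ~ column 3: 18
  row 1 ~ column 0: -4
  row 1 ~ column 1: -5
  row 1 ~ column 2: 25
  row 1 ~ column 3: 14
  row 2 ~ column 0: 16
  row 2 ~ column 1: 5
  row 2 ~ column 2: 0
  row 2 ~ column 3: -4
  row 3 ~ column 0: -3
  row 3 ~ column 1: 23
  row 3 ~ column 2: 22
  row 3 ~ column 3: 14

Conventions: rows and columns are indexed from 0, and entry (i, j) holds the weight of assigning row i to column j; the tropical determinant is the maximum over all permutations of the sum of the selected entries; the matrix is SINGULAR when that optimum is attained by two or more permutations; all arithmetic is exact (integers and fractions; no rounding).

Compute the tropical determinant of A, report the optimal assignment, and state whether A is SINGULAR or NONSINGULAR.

σ = (0, 1, 2, 3): 1 + (-5) + 0 + 14 = 10
σ = (0, 1, 3, 2): 1 + (-5) + (-4) + 22 = 14
σ = (0, 2, 1, 3): 1 + 25 + 5 + 14 = 45
σ = (0, 2, 3, 1): 1 + 25 + (-4) + 23 = 45
σ = (0, 3, 1, 2): 1 + 14 + 5 + 22 = 42
σ = (0, 3, 2, 1): 1 + 14 + 0 + 23 = 38
σ = (1, 0, 2, 3): 4 + (-4) + 0 + 14 = 14
σ = (1, 0, 3, 2): 4 + (-4) + (-4) + 22 = 18
σ = (1, 2, 0, 3): 4 + 25 + 16 + 14 = 59
σ = (1, 2, 3, 0): 4 + 25 + (-4) + (-3) = 22
σ = (1, 3, 0, 2): 4 + 14 + 16 + 22 = 56
σ = (1, 3, 2, 0): 4 + 14 + 0 + (-3) = 15
σ = (2, 0, 1, 3): 8 + (-4) + 5 + 14 = 23
σ = (2, 0, 3, 1): 8 + (-4) + (-4) + 23 = 23
σ = (2, 1, 0, 3): 8 + (-5) + 16 + 14 = 33
σ = (2, 1, 3, 0): 8 + (-5) + (-4) + (-3) = -4
σ = (2, 3, 0, 1): 8 + 14 + 16 + 23 = 61
σ = (2, 3, 1, 0): 8 + 14 + 5 + (-3) = 24
σ = (3, 0, 1, 2): 18 + (-4) + 5 + 22 = 41
σ = (3, 0, 2, 1): 18 + (-4) + 0 + 23 = 37
σ = (3, 1, 0, 2): 18 + (-5) + 16 + 22 = 51
σ = (3, 1, 2, 0): 18 + (-5) + 0 + (-3) = 10
σ = (3, 2, 0, 1): 18 + 25 + 16 + 23 = 82
σ = (3, 2, 1, 0): 18 + 25 + 5 + (-3) = 45
Optimal value attained by: σ = (3, 2, 0, 1).
Answer: det⊕(A) = 82; verdict: NONSINGULAR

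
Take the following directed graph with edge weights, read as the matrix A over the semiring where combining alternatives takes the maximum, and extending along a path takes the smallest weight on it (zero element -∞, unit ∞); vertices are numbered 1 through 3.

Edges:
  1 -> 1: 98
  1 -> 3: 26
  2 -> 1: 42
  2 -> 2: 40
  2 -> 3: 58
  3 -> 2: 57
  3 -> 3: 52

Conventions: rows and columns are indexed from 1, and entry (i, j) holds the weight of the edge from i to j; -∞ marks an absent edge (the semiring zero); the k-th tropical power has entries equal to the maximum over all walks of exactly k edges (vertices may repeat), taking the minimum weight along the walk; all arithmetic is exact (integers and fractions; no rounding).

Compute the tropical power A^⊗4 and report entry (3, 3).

A^⊗2:
  [98, 26, 26]
  [42, 57, 52]
  [42, 52, 57]
A^⊗3:
  [98, 26, 26]
  [42, 52, 57]
  [42, 57, 52]
A^⊗4:
  [98, 26, 26]
  [42, 57, 52]
  [42, 52, 57]
Key observation: the optimum is the walk 3->2->3->2->3, with weight 57 min 58 min 57 min 58 = 57.
Optimal value attained by: walk 3->2->3->2->3.
Answer: (A^⊗4)[3][3] = 57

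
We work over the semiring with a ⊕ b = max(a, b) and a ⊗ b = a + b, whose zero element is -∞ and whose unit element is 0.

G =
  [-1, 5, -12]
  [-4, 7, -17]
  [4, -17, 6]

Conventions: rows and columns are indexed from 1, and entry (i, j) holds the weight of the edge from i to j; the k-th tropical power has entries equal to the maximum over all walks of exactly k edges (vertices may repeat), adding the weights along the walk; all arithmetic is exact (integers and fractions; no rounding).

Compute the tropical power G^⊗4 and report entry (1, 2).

G^⊗2:
  [1, 12, -6]
  [3, 14, -10]
  [10, 9, 12]
G^⊗3:
  [8, 19, 0]
  [10, 21, -3]
  [16, 16, 18]
G^⊗4:
  [15, 26, 6]
  [17, 28, 4]
  [22, 23, 24]
Key observation: the optimum is the walk 1->2->2->2->2, with weight 5 + 7 + 7 + 7 = 26.
Optimal value attained by: walk 1->2->2->2->2.
Answer: (G^⊗4)[1][2] = 26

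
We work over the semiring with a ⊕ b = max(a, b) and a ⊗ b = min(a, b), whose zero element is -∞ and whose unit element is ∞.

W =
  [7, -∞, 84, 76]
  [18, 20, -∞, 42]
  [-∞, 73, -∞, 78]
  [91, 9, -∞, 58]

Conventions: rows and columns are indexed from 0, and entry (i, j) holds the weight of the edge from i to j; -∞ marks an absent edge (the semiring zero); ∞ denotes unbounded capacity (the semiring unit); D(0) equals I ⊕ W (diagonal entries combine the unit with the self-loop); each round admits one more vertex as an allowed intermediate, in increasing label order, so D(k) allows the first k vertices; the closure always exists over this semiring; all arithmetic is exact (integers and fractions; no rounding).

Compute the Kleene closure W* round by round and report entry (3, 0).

D(0):
  [∞, -∞, 84, 76]
  [18, ∞, -∞, 42]
  [-∞, 73, ∞, 78]
  [91, 9, -∞, ∞]
D(1):
  [∞, -∞, 84, 76]
  [18, ∞, 18, 42]
  [-∞, 73, ∞, 78]
  [91, 9, 84, ∞]
D(2):
  [∞, -∞, 84, 76]
  [18, ∞, 18, 42]
  [18, 73, ∞, 78]
  [91, 9, 84, ∞]
D(3):
  [∞, 73, 84, 78]
  [18, ∞, 18, 42]
  [18, 73, ∞, 78]
  [91, 73, 84, ∞]
D(4):
  [∞, 73, 84, 78]
  [42, ∞, 42, 42]
  [78, 73, ∞, 78]
  [91, 73, 84, ∞]
Answer: W*[3][0] = 91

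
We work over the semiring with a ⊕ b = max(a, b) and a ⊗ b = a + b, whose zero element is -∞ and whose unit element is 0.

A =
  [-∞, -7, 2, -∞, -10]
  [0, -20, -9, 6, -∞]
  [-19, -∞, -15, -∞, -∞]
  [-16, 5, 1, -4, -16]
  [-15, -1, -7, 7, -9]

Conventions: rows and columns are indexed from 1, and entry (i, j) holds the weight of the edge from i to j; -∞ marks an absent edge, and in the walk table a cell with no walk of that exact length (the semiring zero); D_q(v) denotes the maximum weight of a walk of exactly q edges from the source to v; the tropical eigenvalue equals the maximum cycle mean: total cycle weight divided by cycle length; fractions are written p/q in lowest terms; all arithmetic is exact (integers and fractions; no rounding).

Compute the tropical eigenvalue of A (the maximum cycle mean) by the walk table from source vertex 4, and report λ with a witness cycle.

q=0: [-∞, -∞, -∞, 0, -∞]
q=1: [-16, 5, 1, -4, -16]
q=2: [5, 1, -3, 11, -20]
q=3: [1, 16, 12, 7, -5]
q=4: [16, 12, 8, 22, -9]
q=5: [12, 27, 23, 18, 6]
Optimal cycle mean attained by: cycle 2->4->2, total 6 + 5, length 2.
Answer: λ = 11/2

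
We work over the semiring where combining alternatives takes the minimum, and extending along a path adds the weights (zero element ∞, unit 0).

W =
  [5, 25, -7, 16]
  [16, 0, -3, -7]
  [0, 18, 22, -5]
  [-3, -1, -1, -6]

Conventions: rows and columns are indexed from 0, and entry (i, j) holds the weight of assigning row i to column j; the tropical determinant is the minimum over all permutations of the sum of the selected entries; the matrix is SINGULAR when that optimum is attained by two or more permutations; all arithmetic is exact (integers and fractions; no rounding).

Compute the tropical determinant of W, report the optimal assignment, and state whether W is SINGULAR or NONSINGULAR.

σ = (0, 1, 2, 3): 5 + 0 + 22 + (-6) = 21
σ = (0, 1, 3, 2): 5 + 0 + (-5) + (-1) = -1
σ = (0, 2, 1, 3): 5 + (-3) + 18 + (-6) = 14
σ = (0, 2, 3, 1): 5 + (-3) + (-5) + (-1) = -4
σ = (0, 3, 1, 2): 5 + (-7) + 18 + (-1) = 15
σ = (0, 3, 2, 1): 5 + (-7) + 22 + (-1) = 19
σ = (1, 0, 2, 3): 25 + 16 + 22 + (-6) = 57
σ = (1, 0, 3, 2): 25 + 16 + (-5) + (-1) = 35
σ = (1, 2, 0, 3): 25 + (-3) + 0 + (-6) = 16
σ = (1, 2, 3, 0): 25 + (-3) + (-5) + (-3) = 14
σ = (1, 3, 0, 2): 25 + (-7) + 0 + (-1) = 17
σ = (1, 3, 2, 0): 25 + (-7) + 22 + (-3) = 37
σ = (2, 0, 1, 3): (-7) + 16 + 18 + (-6) = 21
σ = (2, 0, 3, 1): (-7) + 16 + (-5) + (-1) = 3
σ = (2, 1, 0, 3): (-7) + 0 + 0 + (-6) = -13
σ = (2, 1, 3, 0): (-7) + 0 + (-5) + (-3) = -15
σ = (2, 3, 0, 1): (-7) + (-7) + 0 + (-1) = -15
σ = (2, 3, 1, 0): (-7) + (-7) + 18 + (-3) = 1
σ = (3, 0, 1, 2): 16 + 16 + 18 + (-1) = 49
σ = (3, 0, 2, 1): 16 + 16 + 22 + (-1) = 53
σ = (3, 1, 0, 2): 16 + 0 + 0 + (-1) = 15
σ = (3, 1, 2, 0): 16 + 0 + 22 + (-3) = 35
σ = (3, 2, 0, 1): 16 + (-3) + 0 + (-1) = 12
σ = (3, 2, 1, 0): 16 + (-3) + 18 + (-3) = 28
Optimal value attained by: σ = (2, 1, 3, 0).
Answer: det⊕(W) = -15; verdict: SINGULAR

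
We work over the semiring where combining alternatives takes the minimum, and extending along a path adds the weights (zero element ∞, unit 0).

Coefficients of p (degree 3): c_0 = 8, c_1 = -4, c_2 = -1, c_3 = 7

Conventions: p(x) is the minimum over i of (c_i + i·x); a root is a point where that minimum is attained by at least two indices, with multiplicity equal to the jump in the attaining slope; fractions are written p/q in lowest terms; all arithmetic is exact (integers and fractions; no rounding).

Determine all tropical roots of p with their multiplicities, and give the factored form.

hull edge (i=0, c=8) to (i=1, c=-4): slope -12, span 1
hull edge (i=1, c=-4) to (i=2, c=-1): slope 3, span 1
hull edge (i=2, c=-1) to (i=3, c=7): slope 8, span 1
Factored form: p(x) = 7 ⊗ (x ⊕ (-8)) ⊗ (x ⊕ (-3)) ⊗ (x ⊕ 12)
Answer: roots = -8 (mult 1), -3 (mult 1), 12 (mult 1)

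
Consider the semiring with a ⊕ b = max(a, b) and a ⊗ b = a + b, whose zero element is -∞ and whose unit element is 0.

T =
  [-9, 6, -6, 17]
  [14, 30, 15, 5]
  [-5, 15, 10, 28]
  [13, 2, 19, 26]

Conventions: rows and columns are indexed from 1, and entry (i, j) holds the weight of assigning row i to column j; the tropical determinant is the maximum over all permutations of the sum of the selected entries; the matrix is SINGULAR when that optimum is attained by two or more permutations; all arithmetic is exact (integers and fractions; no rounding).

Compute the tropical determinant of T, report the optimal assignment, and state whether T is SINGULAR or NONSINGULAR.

σ = (1, 2, 3, 4): (-9) + 30 + 10 + 26 = 57
σ = (1, 2, 4, 3): (-9) + 30 + 28 + 19 = 68
σ = (1, 3, 2, 4): (-9) + 15 + 15 + 26 = 47
σ = (1, 3, 4, 2): (-9) + 15 + 28 + 2 = 36
σ = (1, 4, 2, 3): (-9) + 5 + 15 + 19 = 30
σ = (1, 4, 3, 2): (-9) + 5 + 10 + 2 = 8
σ = (2, 1, 3, 4): 6 + 14 + 10 + 26 = 56
σ = (2, 1, 4, 3): 6 + 14 + 28 + 19 = 67
σ = (2, 3, 1, 4): 6 + 15 + (-5) + 26 = 42
σ = (2, 3, 4, 1): 6 + 15 + 28 + 13 = 62
σ = (2, 4, 1, 3): 6 + 5 + (-5) + 19 = 25
σ = (2, 4, 3, 1): 6 + 5 + 10 + 13 = 34
σ = (3, 1, 2, 4): (-6) + 14 + 15 + 26 = 49
σ = (3, 1, 4, 2): (-6) + 14 + 28 + 2 = 38
σ = (3, 2, 1, 4): (-6) + 30 + (-5) + 26 = 45
σ = (3, 2, 4, 1): (-6) + 30 + 28 + 13 = 65
σ = (3, 4, 1, 2): (-6) + 5 + (-5) + 2 = -4
σ = (3, 4, 2, 1): (-6) + 5 + 15 + 13 = 27
σ = (4, 1, 2, 3): 17 + 14 + 15 + 19 = 65
σ = (4, 1, 3, 2): 17 + 14 + 10 + 2 = 43
σ = (4, 2, 1, 3): 17 + 30 + (-5) + 19 = 61
σ = (4, 2, 3, 1): 17 + 30 + 10 + 13 = 70
σ = (4, 3, 1, 2): 17 + 15 + (-5) + 2 = 29
σ = (4, 3, 2, 1): 17 + 15 + 15 + 13 = 60
Optimal value attained by: σ = (4, 2, 3, 1).
Answer: det⊕(T) = 70; verdict: NONSINGULAR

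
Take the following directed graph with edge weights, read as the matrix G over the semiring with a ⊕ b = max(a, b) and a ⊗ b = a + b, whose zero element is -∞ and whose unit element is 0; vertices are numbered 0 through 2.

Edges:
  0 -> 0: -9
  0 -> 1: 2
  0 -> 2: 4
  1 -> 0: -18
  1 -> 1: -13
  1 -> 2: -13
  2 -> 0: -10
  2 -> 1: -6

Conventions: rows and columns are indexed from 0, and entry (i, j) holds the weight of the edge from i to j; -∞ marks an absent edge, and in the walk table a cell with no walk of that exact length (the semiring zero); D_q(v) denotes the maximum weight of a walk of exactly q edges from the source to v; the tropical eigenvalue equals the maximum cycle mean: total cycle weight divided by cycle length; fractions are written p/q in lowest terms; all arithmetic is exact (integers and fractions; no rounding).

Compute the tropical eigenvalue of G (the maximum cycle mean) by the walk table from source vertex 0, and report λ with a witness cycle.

q=0: [0, -∞, -∞]
q=1: [-9, 2, 4]
q=2: [-6, -2, -5]
q=3: [-15, -4, -2]
Optimal cycle mean attained by: cycle 0->2->0, total 4 + (-10), length 2.
Answer: λ = -3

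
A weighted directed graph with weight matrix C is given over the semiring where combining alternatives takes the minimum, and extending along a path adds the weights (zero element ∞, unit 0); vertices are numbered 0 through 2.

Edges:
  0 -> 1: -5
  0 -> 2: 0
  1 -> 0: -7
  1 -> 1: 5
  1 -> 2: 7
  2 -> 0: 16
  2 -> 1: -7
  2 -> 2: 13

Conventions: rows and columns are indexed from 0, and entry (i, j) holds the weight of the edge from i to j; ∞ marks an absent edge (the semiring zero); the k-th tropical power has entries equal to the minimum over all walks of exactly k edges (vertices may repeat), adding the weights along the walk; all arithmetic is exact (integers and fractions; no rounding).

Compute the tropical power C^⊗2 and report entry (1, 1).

C^⊗2:
  [-12, -7, 2]
  [-2, -12, -7]
  [-14, -2, 0]
Key observation: the optimum is the walk 1->0->1, with weight (-7) + (-5) = -12.
Optimal value attained by: walk 1->0->1.
Answer: (C^⊗2)[1][1] = -12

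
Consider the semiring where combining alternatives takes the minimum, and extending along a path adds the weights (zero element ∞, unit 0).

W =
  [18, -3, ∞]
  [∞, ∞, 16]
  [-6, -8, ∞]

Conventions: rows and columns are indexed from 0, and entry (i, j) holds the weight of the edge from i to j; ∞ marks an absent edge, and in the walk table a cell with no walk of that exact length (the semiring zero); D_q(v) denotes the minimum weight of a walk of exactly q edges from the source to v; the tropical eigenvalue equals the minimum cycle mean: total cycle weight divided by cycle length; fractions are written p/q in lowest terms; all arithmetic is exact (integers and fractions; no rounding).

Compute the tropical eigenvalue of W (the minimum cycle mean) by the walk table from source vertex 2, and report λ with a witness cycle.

q=0: [∞, ∞, 0]
q=1: [-6, -8, ∞]
q=2: [12, -9, 8]
q=3: [2, 0, 7]
Optimal cycle mean attained by: cycle 0->1->2->0, total (-3) + 16 + (-6), length 3.
Answer: λ = 7/3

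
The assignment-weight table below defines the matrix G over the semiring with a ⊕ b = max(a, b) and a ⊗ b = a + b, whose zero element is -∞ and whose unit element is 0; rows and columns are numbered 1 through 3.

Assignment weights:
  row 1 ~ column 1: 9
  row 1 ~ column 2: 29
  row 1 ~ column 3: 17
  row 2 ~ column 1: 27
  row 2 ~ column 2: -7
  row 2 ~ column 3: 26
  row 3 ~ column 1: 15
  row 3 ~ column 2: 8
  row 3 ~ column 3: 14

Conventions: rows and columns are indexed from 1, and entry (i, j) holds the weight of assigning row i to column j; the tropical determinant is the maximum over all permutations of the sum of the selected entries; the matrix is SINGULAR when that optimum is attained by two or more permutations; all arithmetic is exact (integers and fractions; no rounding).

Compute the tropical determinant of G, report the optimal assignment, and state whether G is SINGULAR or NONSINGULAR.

σ = (1, 2, 3): 9 + (-7) + 14 = 16
σ = (1, 3, 2): 9 + 26 + 8 = 43
σ = (2, 1, 3): 29 + 27 + 14 = 70
σ = (2, 3, 1): 29 + 26 + 15 = 70
σ = (3, 1, 2): 17 + 27 + 8 = 52
σ = (3, 2, 1): 17 + (-7) + 15 = 25
Optimal value attained by: σ = (2, 1, 3).
Answer: det⊕(G) = 70; verdict: SINGULAR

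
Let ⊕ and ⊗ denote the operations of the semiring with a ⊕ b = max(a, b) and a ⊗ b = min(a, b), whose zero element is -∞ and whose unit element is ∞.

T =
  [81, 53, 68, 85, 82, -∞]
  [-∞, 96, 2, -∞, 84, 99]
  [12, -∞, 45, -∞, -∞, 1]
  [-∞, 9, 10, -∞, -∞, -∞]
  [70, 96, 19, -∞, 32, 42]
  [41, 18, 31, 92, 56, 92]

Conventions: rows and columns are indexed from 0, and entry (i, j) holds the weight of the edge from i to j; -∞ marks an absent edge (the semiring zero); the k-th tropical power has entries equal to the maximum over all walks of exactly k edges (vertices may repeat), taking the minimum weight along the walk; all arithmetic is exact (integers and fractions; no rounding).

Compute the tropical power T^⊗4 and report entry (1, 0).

T^⊗2:
  [81, 82, 68, 81, 81, 53]
  [70, 96, 31, 92, 84, 96]
  [12, 12, 45, 12, 12, 1]
  [10, 9, 10, -∞, 9, 9]
  [70, 96, 68, 70, 84, 96]
  [56, 56, 41, 92, 56, 92]
T^⊗3:
  [81, 82, 68, 81, 82, 82]
  [70, 96, 68, 92, 84, 96]
  [12, 12, 45, 12, 12, 12]
  [10, 10, 10, 10, 10, 9]
  [70, 96, 68, 92, 84, 96]
  [56, 56, 56, 92, 56, 92]
T^⊗4:
  [81, 82, 68, 82, 82, 82]
  [70, 96, 68, 92, 84, 96]
  [12, 12, 45, 12, 12, 12]
  [10, 10, 10, 10, 10, 10]
  [70, 96, 68, 92, 84, 96]
  [56, 56, 56, 92, 56, 92]
Key observation: the optimum is the walk 1->1->1->4->0, with weight 96 min 96 min 84 min 70 = 70.
Optimal value attained by: walk 1->1->1->4->0.
Answer: (T^⊗4)[1][0] = 70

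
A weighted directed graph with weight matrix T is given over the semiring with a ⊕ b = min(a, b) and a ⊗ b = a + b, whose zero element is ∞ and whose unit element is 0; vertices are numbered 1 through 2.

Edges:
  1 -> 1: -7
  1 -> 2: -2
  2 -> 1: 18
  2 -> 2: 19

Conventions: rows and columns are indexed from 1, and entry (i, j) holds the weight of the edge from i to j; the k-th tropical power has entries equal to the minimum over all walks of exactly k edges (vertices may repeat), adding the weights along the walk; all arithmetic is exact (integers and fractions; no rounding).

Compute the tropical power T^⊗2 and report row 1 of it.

T^⊗2:
  [-14, -9]
  [11, 16]
Answer: row 1 of T^⊗2 = [-14, -9]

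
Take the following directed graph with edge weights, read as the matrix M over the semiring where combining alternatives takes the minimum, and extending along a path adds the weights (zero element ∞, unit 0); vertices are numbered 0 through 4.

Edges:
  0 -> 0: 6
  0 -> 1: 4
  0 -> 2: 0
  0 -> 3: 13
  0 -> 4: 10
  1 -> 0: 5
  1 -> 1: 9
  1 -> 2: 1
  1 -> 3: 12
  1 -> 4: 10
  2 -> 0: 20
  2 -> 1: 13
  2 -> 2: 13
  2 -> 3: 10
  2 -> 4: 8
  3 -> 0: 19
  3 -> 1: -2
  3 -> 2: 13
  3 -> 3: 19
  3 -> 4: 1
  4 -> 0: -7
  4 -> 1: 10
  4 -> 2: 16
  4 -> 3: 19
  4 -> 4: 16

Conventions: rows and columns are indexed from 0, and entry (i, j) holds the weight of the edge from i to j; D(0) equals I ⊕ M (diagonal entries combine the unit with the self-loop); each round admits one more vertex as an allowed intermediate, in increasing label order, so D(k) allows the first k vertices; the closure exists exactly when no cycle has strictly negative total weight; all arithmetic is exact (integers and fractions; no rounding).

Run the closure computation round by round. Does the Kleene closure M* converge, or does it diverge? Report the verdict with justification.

D(0):
  [0, 4, 0, 13, 10]
  [5, 0, 1, 12, 10]
  [20, 13, 0, 10, 8]
  [19, -2, 13, 0, 1]
  [-7, 10, 16, 19, 0]
D(1):
  [0, 4, 0, 13, 10]
  [5, 0, 1, 12, 10]
  [20, 13, 0, 10, 8]
  [19, -2, 13, 0, 1]
  [-7, -3, -7, 6, 0]
D(2):
  [0, 4, 0, 13, 10]
  [5, 0, 1, 12, 10]
  [18, 13, 0, 10, 8]
  [3, -2, -1, 0, 1]
  [-7, -3, -7, 6, 0]
D(3):
  [0, 4, 0, 10, 8]
  [5, 0, 1, 11, 9]
  [18, 13, 0, 10, 8]
  [3, -2, -1, 0, 1]
  [-7, -3, -7, 3, 0]
D(4):
  [0, 4, 0, 10, 8]
  [5, 0, 1, 11, 9]
  [13, 8, 0, 10, 8]
  [3, -2, -1, 0, 1]
  [-7, -3, -7, 3, 0]
D(5):
  [0, 4, 0, 10, 8]
  [2, 0, 1, 11, 9]
  [1, 5, 0, 10, 8]
  [-6, -2, -6, 0, 1]
  [-7, -3, -7, 3, 0]
Key observation: every diagonal entry stays at the unit through all rounds, so no improving cycle exists.
Answer: CONVERGES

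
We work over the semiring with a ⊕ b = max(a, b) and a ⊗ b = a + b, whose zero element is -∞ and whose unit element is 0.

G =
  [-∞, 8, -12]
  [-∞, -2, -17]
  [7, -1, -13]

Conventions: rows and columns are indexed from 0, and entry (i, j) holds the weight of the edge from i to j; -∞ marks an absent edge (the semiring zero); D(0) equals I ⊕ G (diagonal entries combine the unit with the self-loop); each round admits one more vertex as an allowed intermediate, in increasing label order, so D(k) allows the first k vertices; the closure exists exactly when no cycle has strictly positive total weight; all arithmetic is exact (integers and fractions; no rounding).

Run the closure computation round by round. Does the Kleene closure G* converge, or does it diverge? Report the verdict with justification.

D(0):
  [0, 8, -12]
  [-∞, 0, -17]
  [7, -1, 0]
D(1):
  [0, 8, -12]
  [-∞, 0, -17]
  [7, 15, 0]
D(2):
  [0, 8, -9]
  [-∞, 0, -17]
  [7, 15, 0]
D(3):
  [0, 8, -9]
  [-10, 0, -17]
  [7, 15, 0]
Key observation: every diagonal entry stays at the unit through all rounds, so no improving cycle exists.
Answer: CONVERGES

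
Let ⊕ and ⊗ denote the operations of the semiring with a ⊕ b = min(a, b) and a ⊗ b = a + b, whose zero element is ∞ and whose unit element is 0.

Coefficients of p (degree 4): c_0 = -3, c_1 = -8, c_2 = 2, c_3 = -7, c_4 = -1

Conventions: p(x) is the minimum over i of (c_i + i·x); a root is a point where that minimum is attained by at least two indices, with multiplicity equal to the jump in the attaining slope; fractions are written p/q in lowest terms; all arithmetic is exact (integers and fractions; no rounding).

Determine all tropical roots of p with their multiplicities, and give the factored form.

hull edge (i=0, c=-3) to (i=1, c=-8): slope -5, span 1
hull edge (i=1, c=-8) to (i=3, c=-7): slope 1/2, span 2
hull edge (i=3, c=-7) to (i=4, c=-1): slope 6, span 1
Factored form: p(x) = -1 ⊗ (x ⊕ (-6)) ⊗ (x ⊕ (-1/2)) ⊗ (x ⊕ (-1/2)) ⊗ (x ⊕ 5)
Answer: roots = -6 (mult 1), -1/2 (mult 2), 5 (mult 1)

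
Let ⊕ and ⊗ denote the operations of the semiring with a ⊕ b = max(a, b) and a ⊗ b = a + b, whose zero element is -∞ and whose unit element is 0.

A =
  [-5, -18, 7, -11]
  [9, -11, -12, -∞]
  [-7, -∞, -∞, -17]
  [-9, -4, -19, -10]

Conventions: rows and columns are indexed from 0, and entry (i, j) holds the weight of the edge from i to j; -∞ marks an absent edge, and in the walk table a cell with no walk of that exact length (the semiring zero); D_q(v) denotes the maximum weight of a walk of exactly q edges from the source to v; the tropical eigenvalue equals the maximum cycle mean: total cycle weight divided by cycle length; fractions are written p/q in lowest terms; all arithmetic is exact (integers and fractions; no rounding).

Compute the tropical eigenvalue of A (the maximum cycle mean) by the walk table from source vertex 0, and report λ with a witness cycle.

q=0: [0, -∞, -∞, -∞]
q=1: [-5, -18, 7, -11]
q=2: [0, -15, 2, -10]
q=3: [-5, -14, 7, -11]
q=4: [0, -15, 2, -10]
Optimal cycle mean attained by: cycle 0->2->0, total 7 + (-7), length 2.
Answer: λ = 0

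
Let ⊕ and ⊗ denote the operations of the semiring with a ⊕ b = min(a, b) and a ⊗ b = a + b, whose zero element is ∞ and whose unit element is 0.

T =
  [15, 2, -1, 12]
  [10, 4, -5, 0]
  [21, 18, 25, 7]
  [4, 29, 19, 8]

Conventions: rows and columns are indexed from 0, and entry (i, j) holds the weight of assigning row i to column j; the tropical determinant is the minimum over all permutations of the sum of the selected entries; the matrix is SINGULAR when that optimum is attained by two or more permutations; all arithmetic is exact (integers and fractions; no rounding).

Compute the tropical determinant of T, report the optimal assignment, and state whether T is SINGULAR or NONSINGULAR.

σ = (0, 1, 2, 3): 15 + 4 + 25 + 8 = 52
σ = (0, 1, 3, 2): 15 + 4 + 7 + 19 = 45
σ = (0, 2, 1, 3): 15 + (-5) + 18 + 8 = 36
σ = (0, 2, 3, 1): 15 + (-5) + 7 + 29 = 46
σ = (0, 3, 1, 2): 15 + 0 + 18 + 19 = 52
σ = (0, 3, 2, 1): 15 + 0 + 25 + 29 = 69
σ = (1, 0, 2, 3): 2 + 10 + 25 + 8 = 45
σ = (1, 0, 3, 2): 2 + 10 + 7 + 19 = 38
σ = (1, 2, 0, 3): 2 + (-5) + 21 + 8 = 26
σ = (1, 2, 3, 0): 2 + (-5) + 7 + 4 = 8
σ = (1, 3, 0, 2): 2 + 0 + 21 + 19 = 42
σ = (1, 3, 2, 0): 2 + 0 + 25 + 4 = 31
σ = (2, 0, 1, 3): (-1) + 10 + 18 + 8 = 35
σ = (2, 0, 3, 1): (-1) + 10 + 7 + 29 = 45
σ = (2, 1, 0, 3): (-1) + 4 + 21 + 8 = 32
σ = (2, 1, 3, 0): (-1) + 4 + 7 + 4 = 14
σ = (2, 3, 0, 1): (-1) + 0 + 21 + 29 = 49
σ = (2, 3, 1, 0): (-1) + 0 + 18 + 4 = 21
σ = (3, 0, 1, 2): 12 + 10 + 18 + 19 = 59
σ = (3, 0, 2, 1): 12 + 10 + 25 + 29 = 76
σ = (3, 1, 0, 2): 12 + 4 + 21 + 19 = 56
σ = (3, 1, 2, 0): 12 + 4 + 25 + 4 = 45
σ = (3, 2, 0, 1): 12 + (-5) + 21 + 29 = 57
σ = (3, 2, 1, 0): 12 + (-5) + 18 + 4 = 29
Optimal value attained by: σ = (1, 2, 3, 0).
Answer: det⊕(T) = 8; verdict: NONSINGULAR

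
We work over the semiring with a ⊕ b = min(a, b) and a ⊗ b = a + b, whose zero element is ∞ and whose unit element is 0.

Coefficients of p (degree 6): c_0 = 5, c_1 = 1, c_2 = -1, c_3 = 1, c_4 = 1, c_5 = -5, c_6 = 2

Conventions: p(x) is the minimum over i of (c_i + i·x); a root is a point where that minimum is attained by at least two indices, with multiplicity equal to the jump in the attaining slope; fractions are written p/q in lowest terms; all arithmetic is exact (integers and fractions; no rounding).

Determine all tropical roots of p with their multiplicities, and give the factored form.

hull edge (i=0, c=5) to (i=1, c=1): slope -4, span 1
hull edge (i=1, c=1) to (i=2, c=-1): slope -2, span 1
hull edge (i=2, c=-1) to (i=5, c=-5): slope -4/3, span 3
hull edge (i=5, c=-5) to (i=6, c=2): slope 7, span 1
Factored form: p(x) = 2 ⊗ (x ⊕ (-7)) ⊗ (x ⊕ 4/3) ⊗ (x ⊕ 4/3) ⊗ (x ⊕ 4/3) ⊗ (x ⊕ 2) ⊗ (x ⊕ 4)
Answer: roots = -7 (mult 1), 4/3 (mult 3), 2 (mult 1), 4 (mult 1)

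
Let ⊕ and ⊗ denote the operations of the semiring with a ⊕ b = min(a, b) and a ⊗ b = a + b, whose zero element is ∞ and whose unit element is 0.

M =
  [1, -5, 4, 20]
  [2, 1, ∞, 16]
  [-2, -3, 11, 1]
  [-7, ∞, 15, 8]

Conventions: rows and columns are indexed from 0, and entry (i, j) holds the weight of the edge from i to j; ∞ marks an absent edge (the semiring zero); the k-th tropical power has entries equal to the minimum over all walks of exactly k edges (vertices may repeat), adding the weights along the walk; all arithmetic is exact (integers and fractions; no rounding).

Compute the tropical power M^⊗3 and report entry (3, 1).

M^⊗2:
  [-3, -4, 5, 5]
  [3, -3, 6, 17]
  [-6, -7, 2, 9]
  [-6, -12, -3, 13]
M^⊗3:
  [-2, -8, 1, 6]
  [-1, -2, 7, 7]
  [-5, -11, -2, 3]
  [-10, -11, -2, -2]
Key observation: the optimum is the walk 3->0->0->1, with weight (-7) + 1 + (-5) = -11.
Optimal value attained by: walk 3->0->0->1.
Answer: (M^⊗3)[3][1] = -11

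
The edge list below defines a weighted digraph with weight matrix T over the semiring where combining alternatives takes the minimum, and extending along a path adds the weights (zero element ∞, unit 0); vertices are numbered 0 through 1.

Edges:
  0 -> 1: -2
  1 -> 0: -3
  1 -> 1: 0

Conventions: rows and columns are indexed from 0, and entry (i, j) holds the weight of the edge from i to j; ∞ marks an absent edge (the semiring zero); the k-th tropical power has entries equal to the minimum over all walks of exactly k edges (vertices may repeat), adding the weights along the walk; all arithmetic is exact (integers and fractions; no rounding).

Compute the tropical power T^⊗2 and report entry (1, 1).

T^⊗2:
  [-5, -2]
  [-3, -5]
Key observation: the optimum is the walk 1->0->1, with weight (-3) + (-2) = -5.
Optimal value attained by: walk 1->0->1.
Answer: (T^⊗2)[1][1] = -5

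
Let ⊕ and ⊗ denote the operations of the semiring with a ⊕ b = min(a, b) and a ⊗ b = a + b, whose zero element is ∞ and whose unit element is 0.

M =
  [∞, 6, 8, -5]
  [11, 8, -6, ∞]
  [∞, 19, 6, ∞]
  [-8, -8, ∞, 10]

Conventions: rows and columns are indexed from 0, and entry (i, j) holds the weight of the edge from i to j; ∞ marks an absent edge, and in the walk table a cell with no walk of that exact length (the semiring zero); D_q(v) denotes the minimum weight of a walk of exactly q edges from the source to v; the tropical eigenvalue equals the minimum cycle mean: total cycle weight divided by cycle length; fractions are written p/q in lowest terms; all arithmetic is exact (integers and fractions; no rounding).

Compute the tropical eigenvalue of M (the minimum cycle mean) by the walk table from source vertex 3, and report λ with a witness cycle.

q=0: [∞, ∞, ∞, 0]
q=1: [-8, -8, ∞, 10]
q=2: [2, -2, -14, -13]
q=3: [-21, -21, -8, -3]
q=4: [-11, -15, -27, -26]
Optimal cycle mean attained by: cycle 0->3->0, total (-5) + (-8), length 2.
Answer: λ = -13/2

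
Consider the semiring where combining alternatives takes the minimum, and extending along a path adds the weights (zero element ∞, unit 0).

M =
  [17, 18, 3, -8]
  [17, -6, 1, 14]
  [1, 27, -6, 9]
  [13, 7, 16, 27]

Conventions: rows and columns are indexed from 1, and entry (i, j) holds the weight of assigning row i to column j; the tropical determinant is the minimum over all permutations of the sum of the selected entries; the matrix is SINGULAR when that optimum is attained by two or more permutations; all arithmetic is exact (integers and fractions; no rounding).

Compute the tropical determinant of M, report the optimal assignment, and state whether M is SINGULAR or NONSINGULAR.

σ = (1, 2, 3, 4): 17 + (-6) + (-6) + 27 = 32
σ = (1, 2, 4, 3): 17 + (-6) + 9 + 16 = 36
σ = (1, 3, 2, 4): 17 + 1 + 27 + 27 = 72
σ = (1, 3, 4, 2): 17 + 1 + 9 + 7 = 34
σ = (1, 4, 2, 3): 17 + 14 + 27 + 16 = 74
σ = (1, 4, 3, 2): 17 + 14 + (-6) + 7 = 32
σ = (2, 1, 3, 4): 18 + 17 + (-6) + 27 = 56
σ = (2, 1, 4, 3): 18 + 17 + 9 + 16 = 60
σ = (2, 3, 1, 4): 18 + 1 + 1 + 27 = 47
σ = (2, 3, 4, 1): 18 + 1 + 9 + 13 = 41
σ = (2, 4, 1, 3): 18 + 14 + 1 + 16 = 49
σ = (2, 4, 3, 1): 18 + 14 + (-6) + 13 = 39
σ = (3, 1, 2, 4): 3 + 17 + 27 + 27 = 74
σ = (3, 1, 4, 2): 3 + 17 + 9 + 7 = 36
σ = (3, 2, 1, 4): 3 + (-6) + 1 + 27 = 25
σ = (3, 2, 4, 1): 3 + (-6) + 9 + 13 = 19
σ = (3, 4, 1, 2): 3 + 14 + 1 + 7 = 25
σ = (3, 4, 2, 1): 3 + 14 + 27 + 13 = 57
σ = (4, 1, 2, 3): (-8) + 17 + 27 + 16 = 52
σ = (4, 1, 3, 2): (-8) + 17 + (-6) + 7 = 10
σ = (4, 2, 1, 3): (-8) + (-6) + 1 + 16 = 3
σ = (4, 2, 3, 1): (-8) + (-6) + (-6) + 13 = -7
σ = (4, 3, 1, 2): (-8) + 1 + 1 + 7 = 1
σ = (4, 3, 2, 1): (-8) + 1 + 27 + 13 = 33
Optimal value attained by: σ = (4, 2, 3, 1).
Answer: det⊕(M) = -7; verdict: NONSINGULAR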